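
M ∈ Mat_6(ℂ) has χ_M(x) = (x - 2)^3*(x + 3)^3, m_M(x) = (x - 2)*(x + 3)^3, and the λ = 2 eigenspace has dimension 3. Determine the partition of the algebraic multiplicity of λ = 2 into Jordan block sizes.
Block sizes for λ = 2: [1, 1, 1]

Step 1 — from the characteristic polynomial, algebraic multiplicity of λ = 2 is 3. From dim ker(M − (2)·I) = 3, there are exactly 3 Jordan blocks for λ = 2.
Step 2 — from the minimal polynomial, the factor (x − 2) tells us the largest block for λ = 2 has size 1.
Step 3 — with total size 3, 3 blocks, and largest block 1, the block sizes (in nonincreasing order) are [1, 1, 1].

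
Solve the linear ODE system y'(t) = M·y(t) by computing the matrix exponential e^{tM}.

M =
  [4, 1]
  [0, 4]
e^{tM} =
  [exp(4*t), t*exp(4*t)]
  [0, exp(4*t)]

Strategy: write M = P · J · P⁻¹ where J is a Jordan canonical form, so e^{tM} = P · e^{tJ} · P⁻¹, and e^{tJ} can be computed block-by-block.

M has Jordan form
J =
  [4, 1]
  [0, 4]
(up to reordering of blocks).

Per-block formulas:
  For a 2×2 Jordan block J_2(4): exp(t · J_2(4)) = e^(4t)·(I + t·N), where N is the 2×2 nilpotent shift.

After assembling e^{tJ} and conjugating by P, we get:

e^{tM} =
  [exp(4*t), t*exp(4*t)]
  [0, exp(4*t)]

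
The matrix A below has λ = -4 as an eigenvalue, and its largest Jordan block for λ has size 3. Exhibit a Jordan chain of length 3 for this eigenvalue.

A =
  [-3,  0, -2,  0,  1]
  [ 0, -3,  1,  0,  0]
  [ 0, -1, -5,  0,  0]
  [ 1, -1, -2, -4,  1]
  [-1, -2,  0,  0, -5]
A Jordan chain for λ = -4 of length 3:
v_1 = (0, 0, 0, -1, 0)ᵀ
v_2 = (0, 1, -1, -1, -2)ᵀ
v_3 = (0, 1, 0, 0, 0)ᵀ

Let N = A − (-4)·I. We want v_3 with N^3 v_3 = 0 but N^2 v_3 ≠ 0; then v_{j-1} := N · v_j for j = 3, …, 2.

Pick v_3 = (0, 1, 0, 0, 0)ᵀ.
Then v_2 = N · v_3 = (0, 1, -1, -1, -2)ᵀ.
Then v_1 = N · v_2 = (0, 0, 0, -1, 0)ᵀ.

Sanity check: (A − (-4)·I) v_1 = (0, 0, 0, 0, 0)ᵀ = 0. ✓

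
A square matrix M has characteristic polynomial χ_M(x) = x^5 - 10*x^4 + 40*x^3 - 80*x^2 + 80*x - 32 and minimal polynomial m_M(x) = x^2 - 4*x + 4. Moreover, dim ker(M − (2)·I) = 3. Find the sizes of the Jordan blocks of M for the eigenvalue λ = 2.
Block sizes for λ = 2: [2, 2, 1]

Step 1 — from the characteristic polynomial, algebraic multiplicity of λ = 2 is 5. From dim ker(M − (2)·I) = 3, there are exactly 3 Jordan blocks for λ = 2.
Step 2 — from the minimal polynomial, the factor (x − 2)^2 tells us the largest block for λ = 2 has size 2.
Step 3 — with total size 5, 3 blocks, and largest block 2, the block sizes (in nonincreasing order) are [2, 2, 1].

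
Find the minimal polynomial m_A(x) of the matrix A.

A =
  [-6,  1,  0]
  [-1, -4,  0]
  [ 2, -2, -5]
x^2 + 10*x + 25

The characteristic polynomial is χ_A(x) = (x + 5)^3, so the eigenvalues are known. The minimal polynomial is
  m_A(x) = Π_λ (x − λ)^{k_λ}
where k_λ is the size of the *largest* Jordan block for λ (equivalently, the smallest k with (A − λI)^k v = 0 for every generalised eigenvector v of λ).

  λ = -5: largest Jordan block has size 2, contributing (x + 5)^2

So m_A(x) = (x + 5)^2 = x^2 + 10*x + 25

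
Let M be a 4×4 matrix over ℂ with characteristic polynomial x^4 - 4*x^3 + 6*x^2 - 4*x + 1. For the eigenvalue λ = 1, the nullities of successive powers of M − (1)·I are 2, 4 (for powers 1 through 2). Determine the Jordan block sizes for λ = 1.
Block sizes for λ = 1: [2, 2]

From the dimensions of kernels of powers, the number of Jordan blocks of size at least j is d_j − d_{j−1} where d_j = dim ker(N^j) (with d_0 = 0). Computing the differences gives [2, 2].
The number of blocks of size exactly k is (#blocks of size ≥ k) − (#blocks of size ≥ k + 1), so the partition is: 2 block(s) of size 2.
In nonincreasing order the block sizes are [2, 2].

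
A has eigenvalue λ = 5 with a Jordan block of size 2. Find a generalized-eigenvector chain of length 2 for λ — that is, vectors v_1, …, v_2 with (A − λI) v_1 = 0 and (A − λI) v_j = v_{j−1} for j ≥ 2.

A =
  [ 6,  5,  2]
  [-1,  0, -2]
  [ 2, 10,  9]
A Jordan chain for λ = 5 of length 2:
v_1 = (1, -1, 2)ᵀ
v_2 = (1, 0, 0)ᵀ

Let N = A − (5)·I. We want v_2 with N^2 v_2 = 0 but N^1 v_2 ≠ 0; then v_{j-1} := N · v_j for j = 2, …, 2.

Pick v_2 = (1, 0, 0)ᵀ.
Then v_1 = N · v_2 = (1, -1, 2)ᵀ.

Sanity check: (A − (5)·I) v_1 = (0, 0, 0)ᵀ = 0. ✓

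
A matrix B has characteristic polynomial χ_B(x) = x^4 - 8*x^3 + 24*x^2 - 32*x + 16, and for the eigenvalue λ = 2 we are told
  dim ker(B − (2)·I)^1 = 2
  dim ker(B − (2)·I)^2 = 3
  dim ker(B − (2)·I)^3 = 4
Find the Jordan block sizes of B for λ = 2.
Block sizes for λ = 2: [3, 1]

From the dimensions of kernels of powers, the number of Jordan blocks of size at least j is d_j − d_{j−1} where d_j = dim ker(N^j) (with d_0 = 0). Computing the differences gives [2, 1, 1].
The number of blocks of size exactly k is (#blocks of size ≥ k) − (#blocks of size ≥ k + 1), so the partition is: 1 block(s) of size 1, 1 block(s) of size 3.
In nonincreasing order the block sizes are [3, 1].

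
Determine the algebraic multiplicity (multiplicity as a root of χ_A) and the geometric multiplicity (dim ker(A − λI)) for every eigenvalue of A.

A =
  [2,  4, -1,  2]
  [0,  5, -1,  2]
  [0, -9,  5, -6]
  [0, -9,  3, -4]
λ = 2: alg = 4, geom = 2

Step 1 — factor the characteristic polynomial to read off the algebraic multiplicities:
  χ_A(x) = (x - 2)^4

Step 2 — compute geometric multiplicities via the rank-nullity identity g(λ) = n − rank(A − λI):
  rank(A − (2)·I) = 2, so dim ker(A − (2)·I) = n − 2 = 2

Summary:
  λ = 2: algebraic multiplicity = 4, geometric multiplicity = 2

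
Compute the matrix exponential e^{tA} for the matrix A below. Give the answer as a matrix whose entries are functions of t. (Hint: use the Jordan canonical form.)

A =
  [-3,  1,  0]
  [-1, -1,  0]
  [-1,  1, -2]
e^{tA} =
  [-t*exp(-2*t) + exp(-2*t), t*exp(-2*t), 0]
  [-t*exp(-2*t), t*exp(-2*t) + exp(-2*t), 0]
  [-t*exp(-2*t), t*exp(-2*t), exp(-2*t)]

Strategy: write A = P · J · P⁻¹ where J is a Jordan canonical form, so e^{tA} = P · e^{tJ} · P⁻¹, and e^{tJ} can be computed block-by-block.

A has Jordan form
J =
  [-2,  1,  0]
  [ 0, -2,  0]
  [ 0,  0, -2]
(up to reordering of blocks).

Per-block formulas:
  For a 2×2 Jordan block J_2(-2): exp(t · J_2(-2)) = e^(-2t)·(I + t·N), where N is the 2×2 nilpotent shift.
  For a 1×1 block at λ = -2: exp(t · [-2]) = [e^(-2t)].

After assembling e^{tJ} and conjugating by P, we get:

e^{tA} =
  [-t*exp(-2*t) + exp(-2*t), t*exp(-2*t), 0]
  [-t*exp(-2*t), t*exp(-2*t) + exp(-2*t), 0]
  [-t*exp(-2*t), t*exp(-2*t), exp(-2*t)]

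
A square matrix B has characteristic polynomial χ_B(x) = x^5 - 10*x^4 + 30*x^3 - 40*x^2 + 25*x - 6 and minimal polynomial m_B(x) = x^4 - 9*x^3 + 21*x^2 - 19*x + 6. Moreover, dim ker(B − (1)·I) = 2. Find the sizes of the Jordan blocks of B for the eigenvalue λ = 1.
Block sizes for λ = 1: [3, 1]

Step 1 — from the characteristic polynomial, algebraic multiplicity of λ = 1 is 4. From dim ker(B − (1)·I) = 2, there are exactly 2 Jordan blocks for λ = 1.
Step 2 — from the minimal polynomial, the factor (x − 1)^3 tells us the largest block for λ = 1 has size 3.
Step 3 — with total size 4, 2 blocks, and largest block 3, the block sizes (in nonincreasing order) are [3, 1].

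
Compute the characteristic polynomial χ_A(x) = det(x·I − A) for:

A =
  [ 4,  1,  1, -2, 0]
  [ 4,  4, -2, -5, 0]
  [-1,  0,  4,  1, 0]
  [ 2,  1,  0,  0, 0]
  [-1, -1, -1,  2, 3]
x^5 - 15*x^4 + 90*x^3 - 270*x^2 + 405*x - 243

Expanding det(x·I − A) (e.g. by cofactor expansion or by noting that A is similar to its Jordan form J, which has the same characteristic polynomial as A) gives
  χ_A(x) = x^5 - 15*x^4 + 90*x^3 - 270*x^2 + 405*x - 243
which factors as (x - 3)^5. The eigenvalues (with algebraic multiplicities) are λ = 3 with multiplicity 5.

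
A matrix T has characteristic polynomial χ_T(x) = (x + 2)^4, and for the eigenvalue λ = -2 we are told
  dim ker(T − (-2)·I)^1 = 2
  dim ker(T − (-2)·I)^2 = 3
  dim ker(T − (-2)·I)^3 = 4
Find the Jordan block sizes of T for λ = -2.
Block sizes for λ = -2: [3, 1]

From the dimensions of kernels of powers, the number of Jordan blocks of size at least j is d_j − d_{j−1} where d_j = dim ker(N^j) (with d_0 = 0). Computing the differences gives [2, 1, 1].
The number of blocks of size exactly k is (#blocks of size ≥ k) − (#blocks of size ≥ k + 1), so the partition is: 1 block(s) of size 1, 1 block(s) of size 3.
In nonincreasing order the block sizes are [3, 1].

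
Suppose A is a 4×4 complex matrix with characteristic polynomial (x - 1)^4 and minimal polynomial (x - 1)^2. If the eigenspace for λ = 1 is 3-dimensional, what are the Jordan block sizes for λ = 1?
Block sizes for λ = 1: [2, 1, 1]

Step 1 — from the characteristic polynomial, algebraic multiplicity of λ = 1 is 4. From dim ker(A − (1)·I) = 3, there are exactly 3 Jordan blocks for λ = 1.
Step 2 — from the minimal polynomial, the factor (x − 1)^2 tells us the largest block for λ = 1 has size 2.
Step 3 — with total size 4, 3 blocks, and largest block 2, the block sizes (in nonincreasing order) are [2, 1, 1].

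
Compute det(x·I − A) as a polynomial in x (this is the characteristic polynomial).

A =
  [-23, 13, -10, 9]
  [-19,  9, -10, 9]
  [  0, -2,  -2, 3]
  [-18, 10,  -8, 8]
x^4 + 8*x^3 + 16*x^2

Expanding det(x·I − A) (e.g. by cofactor expansion or by noting that A is similar to its Jordan form J, which has the same characteristic polynomial as A) gives
  χ_A(x) = x^4 + 8*x^3 + 16*x^2
which factors as x^2*(x + 4)^2. The eigenvalues (with algebraic multiplicities) are λ = -4 with multiplicity 2, λ = 0 with multiplicity 2.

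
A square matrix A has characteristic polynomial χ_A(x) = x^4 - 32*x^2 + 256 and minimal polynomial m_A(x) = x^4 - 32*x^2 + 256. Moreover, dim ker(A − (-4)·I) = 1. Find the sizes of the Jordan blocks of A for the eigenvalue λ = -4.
Block sizes for λ = -4: [2]

Step 1 — from the characteristic polynomial, algebraic multiplicity of λ = -4 is 2. From dim ker(A − (-4)·I) = 1, there are exactly 1 Jordan blocks for λ = -4.
Step 2 — from the minimal polynomial, the factor (x + 4)^2 tells us the largest block for λ = -4 has size 2.
Step 3 — with total size 2, 1 blocks, and largest block 2, the block sizes (in nonincreasing order) are [2].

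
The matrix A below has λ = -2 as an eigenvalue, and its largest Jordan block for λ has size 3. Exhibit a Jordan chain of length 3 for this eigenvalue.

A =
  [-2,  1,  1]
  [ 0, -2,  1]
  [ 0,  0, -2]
A Jordan chain for λ = -2 of length 3:
v_1 = (1, 0, 0)ᵀ
v_2 = (1, 1, 0)ᵀ
v_3 = (0, 0, 1)ᵀ

Let N = A − (-2)·I. We want v_3 with N^3 v_3 = 0 but N^2 v_3 ≠ 0; then v_{j-1} := N · v_j for j = 3, …, 2.

Pick v_3 = (0, 0, 1)ᵀ.
Then v_2 = N · v_3 = (1, 1, 0)ᵀ.
Then v_1 = N · v_2 = (1, 0, 0)ᵀ.

Sanity check: (A − (-2)·I) v_1 = (0, 0, 0)ᵀ = 0. ✓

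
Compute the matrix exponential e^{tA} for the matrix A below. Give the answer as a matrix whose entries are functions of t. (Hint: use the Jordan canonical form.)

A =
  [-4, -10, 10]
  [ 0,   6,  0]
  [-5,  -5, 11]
e^{tA} =
  [-exp(6*t) + 2*exp(t), -2*exp(6*t) + 2*exp(t), 2*exp(6*t) - 2*exp(t)]
  [0, exp(6*t), 0]
  [-exp(6*t) + exp(t), -exp(6*t) + exp(t), 2*exp(6*t) - exp(t)]

Strategy: write A = P · J · P⁻¹ where J is a Jordan canonical form, so e^{tA} = P · e^{tJ} · P⁻¹, and e^{tJ} can be computed block-by-block.

A has Jordan form
J =
  [1, 0, 0]
  [0, 6, 0]
  [0, 0, 6]
(up to reordering of blocks).

Per-block formulas:
  For a 1×1 block at λ = 6: exp(t · [6]) = [e^(6t)].
  For a 1×1 block at λ = 1: exp(t · [1]) = [e^(1t)].

After assembling e^{tJ} and conjugating by P, we get:

e^{tA} =
  [-exp(6*t) + 2*exp(t), -2*exp(6*t) + 2*exp(t), 2*exp(6*t) - 2*exp(t)]
  [0, exp(6*t), 0]
  [-exp(6*t) + exp(t), -exp(6*t) + exp(t), 2*exp(6*t) - exp(t)]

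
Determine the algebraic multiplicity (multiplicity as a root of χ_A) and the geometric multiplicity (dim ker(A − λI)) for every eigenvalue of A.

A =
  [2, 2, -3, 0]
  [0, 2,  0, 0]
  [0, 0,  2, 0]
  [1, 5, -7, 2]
λ = 2: alg = 4, geom = 2

Step 1 — factor the characteristic polynomial to read off the algebraic multiplicities:
  χ_A(x) = (x - 2)^4

Step 2 — compute geometric multiplicities via the rank-nullity identity g(λ) = n − rank(A − λI):
  rank(A − (2)·I) = 2, so dim ker(A − (2)·I) = n − 2 = 2

Summary:
  λ = 2: algebraic multiplicity = 4, geometric multiplicity = 2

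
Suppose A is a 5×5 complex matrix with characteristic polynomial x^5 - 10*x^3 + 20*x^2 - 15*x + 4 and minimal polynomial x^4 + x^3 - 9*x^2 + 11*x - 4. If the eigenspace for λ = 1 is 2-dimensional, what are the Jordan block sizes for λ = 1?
Block sizes for λ = 1: [3, 1]

Step 1 — from the characteristic polynomial, algebraic multiplicity of λ = 1 is 4. From dim ker(A − (1)·I) = 2, there are exactly 2 Jordan blocks for λ = 1.
Step 2 — from the minimal polynomial, the factor (x − 1)^3 tells us the largest block for λ = 1 has size 3.
Step 3 — with total size 4, 2 blocks, and largest block 3, the block sizes (in nonincreasing order) are [3, 1].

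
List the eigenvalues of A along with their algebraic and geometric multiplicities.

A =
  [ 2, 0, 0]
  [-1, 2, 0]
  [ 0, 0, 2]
λ = 2: alg = 3, geom = 2

Step 1 — factor the characteristic polynomial to read off the algebraic multiplicities:
  χ_A(x) = (x - 2)^3

Step 2 — compute geometric multiplicities via the rank-nullity identity g(λ) = n − rank(A − λI):
  rank(A − (2)·I) = 1, so dim ker(A − (2)·I) = n − 1 = 2

Summary:
  λ = 2: algebraic multiplicity = 3, geometric multiplicity = 2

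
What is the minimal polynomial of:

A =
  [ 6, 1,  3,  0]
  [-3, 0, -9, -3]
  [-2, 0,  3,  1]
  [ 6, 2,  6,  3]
x^2 - 6*x + 9

The characteristic polynomial is χ_A(x) = (x - 3)^4, so the eigenvalues are known. The minimal polynomial is
  m_A(x) = Π_λ (x − λ)^{k_λ}
where k_λ is the size of the *largest* Jordan block for λ (equivalently, the smallest k with (A − λI)^k v = 0 for every generalised eigenvector v of λ).

  λ = 3: largest Jordan block has size 2, contributing (x − 3)^2

So m_A(x) = (x - 3)^2 = x^2 - 6*x + 9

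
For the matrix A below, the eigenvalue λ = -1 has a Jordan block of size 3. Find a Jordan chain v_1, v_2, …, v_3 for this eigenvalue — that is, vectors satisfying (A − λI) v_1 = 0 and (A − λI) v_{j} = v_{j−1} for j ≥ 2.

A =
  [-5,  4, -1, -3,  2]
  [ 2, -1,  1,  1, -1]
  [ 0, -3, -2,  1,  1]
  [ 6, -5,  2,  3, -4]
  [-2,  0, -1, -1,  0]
A Jordan chain for λ = -1 of length 3:
v_1 = (2, 0, -2, -2, 0)ᵀ
v_2 = (-4, 2, 0, 6, -2)ᵀ
v_3 = (1, 0, 0, 0, 0)ᵀ

Let N = A − (-1)·I. We want v_3 with N^3 v_3 = 0 but N^2 v_3 ≠ 0; then v_{j-1} := N · v_j for j = 3, …, 2.

Pick v_3 = (1, 0, 0, 0, 0)ᵀ.
Then v_2 = N · v_3 = (-4, 2, 0, 6, -2)ᵀ.
Then v_1 = N · v_2 = (2, 0, -2, -2, 0)ᵀ.

Sanity check: (A − (-1)·I) v_1 = (0, 0, 0, 0, 0)ᵀ = 0. ✓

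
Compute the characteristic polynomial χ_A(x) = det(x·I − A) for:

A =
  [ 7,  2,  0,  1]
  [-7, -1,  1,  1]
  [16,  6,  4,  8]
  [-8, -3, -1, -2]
x^4 - 8*x^3 + 24*x^2 - 32*x + 16

Expanding det(x·I − A) (e.g. by cofactor expansion or by noting that A is similar to its Jordan form J, which has the same characteristic polynomial as A) gives
  χ_A(x) = x^4 - 8*x^3 + 24*x^2 - 32*x + 16
which factors as (x - 2)^4. The eigenvalues (with algebraic multiplicities) are λ = 2 with multiplicity 4.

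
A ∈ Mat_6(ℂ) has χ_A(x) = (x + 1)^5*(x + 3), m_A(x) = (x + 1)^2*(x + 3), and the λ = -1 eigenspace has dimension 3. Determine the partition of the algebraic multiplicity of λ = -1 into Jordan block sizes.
Block sizes for λ = -1: [2, 2, 1]

Step 1 — from the characteristic polynomial, algebraic multiplicity of λ = -1 is 5. From dim ker(A − (-1)·I) = 3, there are exactly 3 Jordan blocks for λ = -1.
Step 2 — from the minimal polynomial, the factor (x + 1)^2 tells us the largest block for λ = -1 has size 2.
Step 3 — with total size 5, 3 blocks, and largest block 2, the block sizes (in nonincreasing order) are [2, 2, 1].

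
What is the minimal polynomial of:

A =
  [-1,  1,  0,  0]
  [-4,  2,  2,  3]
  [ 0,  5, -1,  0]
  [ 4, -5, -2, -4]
x^3 + 3*x^2 + 3*x + 1

The characteristic polynomial is χ_A(x) = (x + 1)^4, so the eigenvalues are known. The minimal polynomial is
  m_A(x) = Π_λ (x − λ)^{k_λ}
where k_λ is the size of the *largest* Jordan block for λ (equivalently, the smallest k with (A − λI)^k v = 0 for every generalised eigenvector v of λ).

  λ = -1: largest Jordan block has size 3, contributing (x + 1)^3

So m_A(x) = (x + 1)^3 = x^3 + 3*x^2 + 3*x + 1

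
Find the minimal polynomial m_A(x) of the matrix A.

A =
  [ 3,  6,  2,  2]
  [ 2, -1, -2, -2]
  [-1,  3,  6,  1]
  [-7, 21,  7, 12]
x^2 - 10*x + 25

The characteristic polynomial is χ_A(x) = (x - 5)^4, so the eigenvalues are known. The minimal polynomial is
  m_A(x) = Π_λ (x − λ)^{k_λ}
where k_λ is the size of the *largest* Jordan block for λ (equivalently, the smallest k with (A − λI)^k v = 0 for every generalised eigenvector v of λ).

  λ = 5: largest Jordan block has size 2, contributing (x − 5)^2

So m_A(x) = (x - 5)^2 = x^2 - 10*x + 25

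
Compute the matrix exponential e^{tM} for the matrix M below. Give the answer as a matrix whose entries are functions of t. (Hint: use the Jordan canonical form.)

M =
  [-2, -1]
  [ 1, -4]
e^{tM} =
  [t*exp(-3*t) + exp(-3*t), -t*exp(-3*t)]
  [t*exp(-3*t), -t*exp(-3*t) + exp(-3*t)]

Strategy: write M = P · J · P⁻¹ where J is a Jordan canonical form, so e^{tM} = P · e^{tJ} · P⁻¹, and e^{tJ} can be computed block-by-block.

M has Jordan form
J =
  [-3,  1]
  [ 0, -3]
(up to reordering of blocks).

Per-block formulas:
  For a 2×2 Jordan block J_2(-3): exp(t · J_2(-3)) = e^(-3t)·(I + t·N), where N is the 2×2 nilpotent shift.

After assembling e^{tJ} and conjugating by P, we get:

e^{tM} =
  [t*exp(-3*t) + exp(-3*t), -t*exp(-3*t)]
  [t*exp(-3*t), -t*exp(-3*t) + exp(-3*t)]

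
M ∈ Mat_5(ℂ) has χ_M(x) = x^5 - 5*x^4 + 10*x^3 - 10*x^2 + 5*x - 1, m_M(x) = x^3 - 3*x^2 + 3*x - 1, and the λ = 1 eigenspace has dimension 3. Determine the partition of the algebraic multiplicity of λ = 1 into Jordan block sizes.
Block sizes for λ = 1: [3, 1, 1]

Step 1 — from the characteristic polynomial, algebraic multiplicity of λ = 1 is 5. From dim ker(M − (1)·I) = 3, there are exactly 3 Jordan blocks for λ = 1.
Step 2 — from the minimal polynomial, the factor (x − 1)^3 tells us the largest block for λ = 1 has size 3.
Step 3 — with total size 5, 3 blocks, and largest block 3, the block sizes (in nonincreasing order) are [3, 1, 1].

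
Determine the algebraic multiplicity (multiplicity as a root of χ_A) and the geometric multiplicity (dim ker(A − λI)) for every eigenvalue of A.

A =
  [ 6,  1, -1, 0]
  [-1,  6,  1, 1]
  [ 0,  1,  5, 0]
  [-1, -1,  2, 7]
λ = 6: alg = 4, geom = 2

Step 1 — factor the characteristic polynomial to read off the algebraic multiplicities:
  χ_A(x) = (x - 6)^4

Step 2 — compute geometric multiplicities via the rank-nullity identity g(λ) = n − rank(A − λI):
  rank(A − (6)·I) = 2, so dim ker(A − (6)·I) = n − 2 = 2

Summary:
  λ = 6: algebraic multiplicity = 4, geometric multiplicity = 2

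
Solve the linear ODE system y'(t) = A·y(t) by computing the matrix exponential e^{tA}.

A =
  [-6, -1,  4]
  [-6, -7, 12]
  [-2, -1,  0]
e^{tA} =
  [-exp(-4*t) + 2*exp(-5*t), -exp(-4*t) + exp(-5*t), 4*exp(-4*t) - 4*exp(-5*t)]
  [-6*exp(-4*t) + 6*exp(-5*t), -2*exp(-4*t) + 3*exp(-5*t), 12*exp(-4*t) - 12*exp(-5*t)]
  [-2*exp(-4*t) + 2*exp(-5*t), -exp(-4*t) + exp(-5*t), 5*exp(-4*t) - 4*exp(-5*t)]

Strategy: write A = P · J · P⁻¹ where J is a Jordan canonical form, so e^{tA} = P · e^{tJ} · P⁻¹, and e^{tJ} can be computed block-by-block.

A has Jordan form
J =
  [-5,  0,  0]
  [ 0, -4,  0]
  [ 0,  0, -4]
(up to reordering of blocks).

Per-block formulas:
  For a 1×1 block at λ = -5: exp(t · [-5]) = [e^(-5t)].
  For a 1×1 block at λ = -4: exp(t · [-4]) = [e^(-4t)].

After assembling e^{tJ} and conjugating by P, we get:

e^{tA} =
  [-exp(-4*t) + 2*exp(-5*t), -exp(-4*t) + exp(-5*t), 4*exp(-4*t) - 4*exp(-5*t)]
  [-6*exp(-4*t) + 6*exp(-5*t), -2*exp(-4*t) + 3*exp(-5*t), 12*exp(-4*t) - 12*exp(-5*t)]
  [-2*exp(-4*t) + 2*exp(-5*t), -exp(-4*t) + exp(-5*t), 5*exp(-4*t) - 4*exp(-5*t)]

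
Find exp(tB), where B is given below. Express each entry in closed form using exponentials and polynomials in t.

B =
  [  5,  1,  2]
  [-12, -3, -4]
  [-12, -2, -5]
e^{tB} =
  [6*t*exp(-t) + exp(-t), t*exp(-t), 2*t*exp(-t)]
  [-12*t*exp(-t), -2*t*exp(-t) + exp(-t), -4*t*exp(-t)]
  [-12*t*exp(-t), -2*t*exp(-t), -4*t*exp(-t) + exp(-t)]

Strategy: write B = P · J · P⁻¹ where J is a Jordan canonical form, so e^{tB} = P · e^{tJ} · P⁻¹, and e^{tJ} can be computed block-by-block.

B has Jordan form
J =
  [-1,  1,  0]
  [ 0, -1,  0]
  [ 0,  0, -1]
(up to reordering of blocks).

Per-block formulas:
  For a 2×2 Jordan block J_2(-1): exp(t · J_2(-1)) = e^(-1t)·(I + t·N), where N is the 2×2 nilpotent shift.
  For a 1×1 block at λ = -1: exp(t · [-1]) = [e^(-1t)].

After assembling e^{tJ} and conjugating by P, we get:

e^{tB} =
  [6*t*exp(-t) + exp(-t), t*exp(-t), 2*t*exp(-t)]
  [-12*t*exp(-t), -2*t*exp(-t) + exp(-t), -4*t*exp(-t)]
  [-12*t*exp(-t), -2*t*exp(-t), -4*t*exp(-t) + exp(-t)]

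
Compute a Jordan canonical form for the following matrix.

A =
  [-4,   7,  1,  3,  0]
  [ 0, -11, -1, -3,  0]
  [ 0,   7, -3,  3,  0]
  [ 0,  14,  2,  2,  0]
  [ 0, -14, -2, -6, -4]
J_2(-4) ⊕ J_1(-4) ⊕ J_1(-4) ⊕ J_1(-4)

The characteristic polynomial is
  det(x·I − A) = x^5 + 20*x^4 + 160*x^3 + 640*x^2 + 1280*x + 1024 = (x + 4)^5

Eigenvalues and multiplicities (the geometric multiplicity of λ is n − rank(A − λI), which equals the number of Jordan blocks for λ):
  λ = -4: algebraic multiplicity = 5, geometric multiplicity = 4

Determining the block sizes for each eigenvalue:
  λ = -4: 4 blocks summing to 5 forces exactly one block of size 2 and the rest size 1 → block sizes [2, 1, 1, 1]

Assembling the blocks gives a Jordan form
J =
  [-4,  1,  0,  0,  0]
  [ 0, -4,  0,  0,  0]
  [ 0,  0, -4,  0,  0]
  [ 0,  0,  0, -4,  0]
  [ 0,  0,  0,  0, -4]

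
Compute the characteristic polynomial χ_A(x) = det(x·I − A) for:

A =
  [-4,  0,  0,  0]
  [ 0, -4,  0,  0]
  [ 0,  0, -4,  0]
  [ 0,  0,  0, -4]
x^4 + 16*x^3 + 96*x^2 + 256*x + 256

Expanding det(x·I − A) (e.g. by cofactor expansion or by noting that A is similar to its Jordan form J, which has the same characteristic polynomial as A) gives
  χ_A(x) = x^4 + 16*x^3 + 96*x^2 + 256*x + 256
which factors as (x + 4)^4. The eigenvalues (with algebraic multiplicities) are λ = -4 with multiplicity 4.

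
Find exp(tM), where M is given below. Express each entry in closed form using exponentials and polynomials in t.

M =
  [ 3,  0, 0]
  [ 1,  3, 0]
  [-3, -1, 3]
e^{tM} =
  [exp(3*t), 0, 0]
  [t*exp(3*t), exp(3*t), 0]
  [-t^2*exp(3*t)/2 - 3*t*exp(3*t), -t*exp(3*t), exp(3*t)]

Strategy: write M = P · J · P⁻¹ where J is a Jordan canonical form, so e^{tM} = P · e^{tJ} · P⁻¹, and e^{tJ} can be computed block-by-block.

M has Jordan form
J =
  [3, 1, 0]
  [0, 3, 1]
  [0, 0, 3]
(up to reordering of blocks).

Per-block formulas:
  For a 3×3 Jordan block J_3(3): exp(t · J_3(3)) = e^(3t)·(I + t·N + (t^2/2)·N^2), where N is the 3×3 nilpotent shift.

After assembling e^{tJ} and conjugating by P, we get:

e^{tM} =
  [exp(3*t), 0, 0]
  [t*exp(3*t), exp(3*t), 0]
  [-t^2*exp(3*t)/2 - 3*t*exp(3*t), -t*exp(3*t), exp(3*t)]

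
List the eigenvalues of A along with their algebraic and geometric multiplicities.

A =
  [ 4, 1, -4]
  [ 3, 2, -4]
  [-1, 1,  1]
λ = 1: alg = 2, geom = 1; λ = 5: alg = 1, geom = 1

Step 1 — factor the characteristic polynomial to read off the algebraic multiplicities:
  χ_A(x) = (x - 5)*(x - 1)^2

Step 2 — compute geometric multiplicities via the rank-nullity identity g(λ) = n − rank(A − λI):
  rank(A − (1)·I) = 2, so dim ker(A − (1)·I) = n − 2 = 1
  rank(A − (5)·I) = 2, so dim ker(A − (5)·I) = n − 2 = 1

Summary:
  λ = 1: algebraic multiplicity = 2, geometric multiplicity = 1
  λ = 5: algebraic multiplicity = 1, geometric multiplicity = 1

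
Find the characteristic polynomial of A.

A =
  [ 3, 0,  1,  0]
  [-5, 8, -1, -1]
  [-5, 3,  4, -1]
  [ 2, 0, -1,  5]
x^4 - 20*x^3 + 150*x^2 - 500*x + 625

Expanding det(x·I − A) (e.g. by cofactor expansion or by noting that A is similar to its Jordan form J, which has the same characteristic polynomial as A) gives
  χ_A(x) = x^4 - 20*x^3 + 150*x^2 - 500*x + 625
which factors as (x - 5)^4. The eigenvalues (with algebraic multiplicities) are λ = 5 with multiplicity 4.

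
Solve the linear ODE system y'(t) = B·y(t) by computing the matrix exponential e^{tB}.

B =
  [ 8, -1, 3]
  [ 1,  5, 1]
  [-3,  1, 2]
e^{tB} =
  [-t^2*exp(5*t)/2 + 3*t*exp(5*t) + exp(5*t), -t*exp(5*t), -t^2*exp(5*t)/2 + 3*t*exp(5*t)]
  [t*exp(5*t), exp(5*t), t*exp(5*t)]
  [t^2*exp(5*t)/2 - 3*t*exp(5*t), t*exp(5*t), t^2*exp(5*t)/2 - 3*t*exp(5*t) + exp(5*t)]

Strategy: write B = P · J · P⁻¹ where J is a Jordan canonical form, so e^{tB} = P · e^{tJ} · P⁻¹, and e^{tJ} can be computed block-by-block.

B has Jordan form
J =
  [5, 1, 0]
  [0, 5, 1]
  [0, 0, 5]
(up to reordering of blocks).

Per-block formulas:
  For a 3×3 Jordan block J_3(5): exp(t · J_3(5)) = e^(5t)·(I + t·N + (t^2/2)·N^2), where N is the 3×3 nilpotent shift.

After assembling e^{tJ} and conjugating by P, we get:

e^{tB} =
  [-t^2*exp(5*t)/2 + 3*t*exp(5*t) + exp(5*t), -t*exp(5*t), -t^2*exp(5*t)/2 + 3*t*exp(5*t)]
  [t*exp(5*t), exp(5*t), t*exp(5*t)]
  [t^2*exp(5*t)/2 - 3*t*exp(5*t), t*exp(5*t), t^2*exp(5*t)/2 - 3*t*exp(5*t) + exp(5*t)]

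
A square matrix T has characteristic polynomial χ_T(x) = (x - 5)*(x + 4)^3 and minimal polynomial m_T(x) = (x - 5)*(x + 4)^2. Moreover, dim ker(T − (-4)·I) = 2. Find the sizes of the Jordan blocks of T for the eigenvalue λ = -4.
Block sizes for λ = -4: [2, 1]

Step 1 — from the characteristic polynomial, algebraic multiplicity of λ = -4 is 3. From dim ker(T − (-4)·I) = 2, there are exactly 2 Jordan blocks for λ = -4.
Step 2 — from the minimal polynomial, the factor (x + 4)^2 tells us the largest block for λ = -4 has size 2.
Step 3 — with total size 3, 2 blocks, and largest block 2, the block sizes (in nonincreasing order) are [2, 1].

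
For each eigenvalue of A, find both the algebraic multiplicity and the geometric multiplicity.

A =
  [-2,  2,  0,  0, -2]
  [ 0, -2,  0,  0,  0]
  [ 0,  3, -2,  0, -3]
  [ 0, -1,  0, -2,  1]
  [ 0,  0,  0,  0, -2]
λ = -2: alg = 5, geom = 4

Step 1 — factor the characteristic polynomial to read off the algebraic multiplicities:
  χ_A(x) = (x + 2)^5

Step 2 — compute geometric multiplicities via the rank-nullity identity g(λ) = n − rank(A − λI):
  rank(A − (-2)·I) = 1, so dim ker(A − (-2)·I) = n − 1 = 4

Summary:
  λ = -2: algebraic multiplicity = 5, geometric multiplicity = 4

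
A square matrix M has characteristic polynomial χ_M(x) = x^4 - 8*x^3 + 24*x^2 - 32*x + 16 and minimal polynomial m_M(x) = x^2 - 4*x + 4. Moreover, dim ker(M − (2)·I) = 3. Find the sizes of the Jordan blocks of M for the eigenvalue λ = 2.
Block sizes for λ = 2: [2, 1, 1]

Step 1 — from the characteristic polynomial, algebraic multiplicity of λ = 2 is 4. From dim ker(M − (2)·I) = 3, there are exactly 3 Jordan blocks for λ = 2.
Step 2 — from the minimal polynomial, the factor (x − 2)^2 tells us the largest block for λ = 2 has size 2.
Step 3 — with total size 4, 3 blocks, and largest block 2, the block sizes (in nonincreasing order) are [2, 1, 1].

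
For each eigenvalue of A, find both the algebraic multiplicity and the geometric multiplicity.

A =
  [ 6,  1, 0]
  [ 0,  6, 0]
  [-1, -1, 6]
λ = 6: alg = 3, geom = 1

Step 1 — factor the characteristic polynomial to read off the algebraic multiplicities:
  χ_A(x) = (x - 6)^3

Step 2 — compute geometric multiplicities via the rank-nullity identity g(λ) = n − rank(A − λI):
  rank(A − (6)·I) = 2, so dim ker(A − (6)·I) = n − 2 = 1

Summary:
  λ = 6: algebraic multiplicity = 3, geometric multiplicity = 1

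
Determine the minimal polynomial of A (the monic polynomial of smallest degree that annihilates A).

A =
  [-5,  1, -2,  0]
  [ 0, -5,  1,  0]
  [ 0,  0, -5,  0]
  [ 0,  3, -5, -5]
x^3 + 15*x^2 + 75*x + 125

The characteristic polynomial is χ_A(x) = (x + 5)^4, so the eigenvalues are known. The minimal polynomial is
  m_A(x) = Π_λ (x − λ)^{k_λ}
where k_λ is the size of the *largest* Jordan block for λ (equivalently, the smallest k with (A − λI)^k v = 0 for every generalised eigenvector v of λ).

  λ = -5: largest Jordan block has size 3, contributing (x + 5)^3

So m_A(x) = (x + 5)^3 = x^3 + 15*x^2 + 75*x + 125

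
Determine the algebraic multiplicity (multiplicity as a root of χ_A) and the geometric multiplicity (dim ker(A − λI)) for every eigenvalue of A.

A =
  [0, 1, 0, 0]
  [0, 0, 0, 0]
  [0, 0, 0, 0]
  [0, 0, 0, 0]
λ = 0: alg = 4, geom = 3

Step 1 — factor the characteristic polynomial to read off the algebraic multiplicities:
  χ_A(x) = x^4

Step 2 — compute geometric multiplicities via the rank-nullity identity g(λ) = n − rank(A − λI):
  rank(A − (0)·I) = 1, so dim ker(A − (0)·I) = n − 1 = 3

Summary:
  λ = 0: algebraic multiplicity = 4, geometric multiplicity = 3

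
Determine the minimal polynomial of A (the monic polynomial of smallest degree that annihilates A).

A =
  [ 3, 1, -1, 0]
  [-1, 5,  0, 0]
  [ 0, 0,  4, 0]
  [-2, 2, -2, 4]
x^3 - 12*x^2 + 48*x - 64

The characteristic polynomial is χ_A(x) = (x - 4)^4, so the eigenvalues are known. The minimal polynomial is
  m_A(x) = Π_λ (x − λ)^{k_λ}
where k_λ is the size of the *largest* Jordan block for λ (equivalently, the smallest k with (A − λI)^k v = 0 for every generalised eigenvector v of λ).

  λ = 4: largest Jordan block has size 3, contributing (x − 4)^3

So m_A(x) = (x - 4)^3 = x^3 - 12*x^2 + 48*x - 64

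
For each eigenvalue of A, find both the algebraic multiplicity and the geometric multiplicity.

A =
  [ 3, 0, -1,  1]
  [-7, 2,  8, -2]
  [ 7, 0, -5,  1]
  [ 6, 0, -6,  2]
λ = -4: alg = 1, geom = 1; λ = 2: alg = 3, geom = 1

Step 1 — factor the characteristic polynomial to read off the algebraic multiplicities:
  χ_A(x) = (x - 2)^3*(x + 4)

Step 2 — compute geometric multiplicities via the rank-nullity identity g(λ) = n − rank(A − λI):
  rank(A − (-4)·I) = 3, so dim ker(A − (-4)·I) = n − 3 = 1
  rank(A − (2)·I) = 3, so dim ker(A − (2)·I) = n − 3 = 1

Summary:
  λ = -4: algebraic multiplicity = 1, geometric multiplicity = 1
  λ = 2: algebraic multiplicity = 3, geometric multiplicity = 1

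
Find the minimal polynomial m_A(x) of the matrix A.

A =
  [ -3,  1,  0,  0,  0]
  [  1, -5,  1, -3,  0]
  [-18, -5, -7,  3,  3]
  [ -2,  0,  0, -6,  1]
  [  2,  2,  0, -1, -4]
x^3 + 15*x^2 + 75*x + 125

The characteristic polynomial is χ_A(x) = (x + 5)^5, so the eigenvalues are known. The minimal polynomial is
  m_A(x) = Π_λ (x − λ)^{k_λ}
where k_λ is the size of the *largest* Jordan block for λ (equivalently, the smallest k with (A − λI)^k v = 0 for every generalised eigenvector v of λ).

  λ = -5: largest Jordan block has size 3, contributing (x + 5)^3

So m_A(x) = (x + 5)^3 = x^3 + 15*x^2 + 75*x + 125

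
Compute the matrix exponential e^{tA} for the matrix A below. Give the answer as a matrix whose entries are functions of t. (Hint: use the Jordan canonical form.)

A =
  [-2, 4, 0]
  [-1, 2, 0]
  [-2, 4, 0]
e^{tA} =
  [1 - 2*t, 4*t, 0]
  [-t, 2*t + 1, 0]
  [-2*t, 4*t, 1]

Strategy: write A = P · J · P⁻¹ where J is a Jordan canonical form, so e^{tA} = P · e^{tJ} · P⁻¹, and e^{tJ} can be computed block-by-block.

A has Jordan form
J =
  [0, 1, 0]
  [0, 0, 0]
  [0, 0, 0]
(up to reordering of blocks).

Per-block formulas:
  For a 1×1 block at λ = 0: exp(t · [0]) = [e^(0t)].
  For a 2×2 Jordan block J_2(0): exp(t · J_2(0)) = e^(0t)·(I + t·N), where N is the 2×2 nilpotent shift.

After assembling e^{tJ} and conjugating by P, we get:

e^{tA} =
  [1 - 2*t, 4*t, 0]
  [-t, 2*t + 1, 0]
  [-2*t, 4*t, 1]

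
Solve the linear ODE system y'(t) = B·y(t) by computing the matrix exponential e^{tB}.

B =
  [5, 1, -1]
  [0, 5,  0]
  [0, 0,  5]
e^{tB} =
  [exp(5*t), t*exp(5*t), -t*exp(5*t)]
  [0, exp(5*t), 0]
  [0, 0, exp(5*t)]

Strategy: write B = P · J · P⁻¹ where J is a Jordan canonical form, so e^{tB} = P · e^{tJ} · P⁻¹, and e^{tJ} can be computed block-by-block.

B has Jordan form
J =
  [5, 1, 0]
  [0, 5, 0]
  [0, 0, 5]
(up to reordering of blocks).

Per-block formulas:
  For a 1×1 block at λ = 5: exp(t · [5]) = [e^(5t)].
  For a 2×2 Jordan block J_2(5): exp(t · J_2(5)) = e^(5t)·(I + t·N), where N is the 2×2 nilpotent shift.

After assembling e^{tJ} and conjugating by P, we get:

e^{tB} =
  [exp(5*t), t*exp(5*t), -t*exp(5*t)]
  [0, exp(5*t), 0]
  [0, 0, exp(5*t)]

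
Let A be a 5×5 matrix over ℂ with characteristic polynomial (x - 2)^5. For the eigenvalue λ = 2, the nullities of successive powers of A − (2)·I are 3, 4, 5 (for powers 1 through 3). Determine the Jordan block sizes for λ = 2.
Block sizes for λ = 2: [3, 1, 1]

From the dimensions of kernels of powers, the number of Jordan blocks of size at least j is d_j − d_{j−1} where d_j = dim ker(N^j) (with d_0 = 0). Computing the differences gives [3, 1, 1].
The number of blocks of size exactly k is (#blocks of size ≥ k) − (#blocks of size ≥ k + 1), so the partition is: 2 block(s) of size 1, 1 block(s) of size 3.
In nonincreasing order the block sizes are [3, 1, 1].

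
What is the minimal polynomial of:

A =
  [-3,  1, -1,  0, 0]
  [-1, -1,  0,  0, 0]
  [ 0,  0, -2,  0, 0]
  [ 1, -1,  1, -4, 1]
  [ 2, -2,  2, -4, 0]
x^3 + 6*x^2 + 12*x + 8

The characteristic polynomial is χ_A(x) = (x + 2)^5, so the eigenvalues are known. The minimal polynomial is
  m_A(x) = Π_λ (x − λ)^{k_λ}
where k_λ is the size of the *largest* Jordan block for λ (equivalently, the smallest k with (A − λI)^k v = 0 for every generalised eigenvector v of λ).

  λ = -2: largest Jordan block has size 3, contributing (x + 2)^3

So m_A(x) = (x + 2)^3 = x^3 + 6*x^2 + 12*x + 8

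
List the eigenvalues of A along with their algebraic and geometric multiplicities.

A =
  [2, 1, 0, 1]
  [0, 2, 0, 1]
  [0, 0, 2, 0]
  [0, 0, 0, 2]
λ = 2: alg = 4, geom = 2

Step 1 — factor the characteristic polynomial to read off the algebraic multiplicities:
  χ_A(x) = (x - 2)^4

Step 2 — compute geometric multiplicities via the rank-nullity identity g(λ) = n − rank(A − λI):
  rank(A − (2)·I) = 2, so dim ker(A − (2)·I) = n − 2 = 2

Summary:
  λ = 2: algebraic multiplicity = 4, geometric multiplicity = 2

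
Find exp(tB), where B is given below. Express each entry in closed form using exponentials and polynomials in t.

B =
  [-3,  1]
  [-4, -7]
e^{tB} =
  [2*t*exp(-5*t) + exp(-5*t), t*exp(-5*t)]
  [-4*t*exp(-5*t), -2*t*exp(-5*t) + exp(-5*t)]

Strategy: write B = P · J · P⁻¹ where J is a Jordan canonical form, so e^{tB} = P · e^{tJ} · P⁻¹, and e^{tJ} can be computed block-by-block.

B has Jordan form
J =
  [-5,  1]
  [ 0, -5]
(up to reordering of blocks).

Per-block formulas:
  For a 2×2 Jordan block J_2(-5): exp(t · J_2(-5)) = e^(-5t)·(I + t·N), where N is the 2×2 nilpotent shift.

After assembling e^{tJ} and conjugating by P, we get:

e^{tB} =
  [2*t*exp(-5*t) + exp(-5*t), t*exp(-5*t)]
  [-4*t*exp(-5*t), -2*t*exp(-5*t) + exp(-5*t)]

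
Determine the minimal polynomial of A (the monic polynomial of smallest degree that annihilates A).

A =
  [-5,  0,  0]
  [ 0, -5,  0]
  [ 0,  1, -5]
x^2 + 10*x + 25

The characteristic polynomial is χ_A(x) = (x + 5)^3, so the eigenvalues are known. The minimal polynomial is
  m_A(x) = Π_λ (x − λ)^{k_λ}
where k_λ is the size of the *largest* Jordan block for λ (equivalently, the smallest k with (A − λI)^k v = 0 for every generalised eigenvector v of λ).

  λ = -5: largest Jordan block has size 2, contributing (x + 5)^2

So m_A(x) = (x + 5)^2 = x^2 + 10*x + 25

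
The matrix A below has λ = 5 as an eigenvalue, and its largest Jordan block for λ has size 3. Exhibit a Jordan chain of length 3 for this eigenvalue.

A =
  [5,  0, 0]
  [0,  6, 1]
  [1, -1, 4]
A Jordan chain for λ = 5 of length 3:
v_1 = (0, 1, -1)ᵀ
v_2 = (0, 0, 1)ᵀ
v_3 = (1, 0, 0)ᵀ

Let N = A − (5)·I. We want v_3 with N^3 v_3 = 0 but N^2 v_3 ≠ 0; then v_{j-1} := N · v_j for j = 3, …, 2.

Pick v_3 = (1, 0, 0)ᵀ.
Then v_2 = N · v_3 = (0, 0, 1)ᵀ.
Then v_1 = N · v_2 = (0, 1, -1)ᵀ.

Sanity check: (A − (5)·I) v_1 = (0, 0, 0)ᵀ = 0. ✓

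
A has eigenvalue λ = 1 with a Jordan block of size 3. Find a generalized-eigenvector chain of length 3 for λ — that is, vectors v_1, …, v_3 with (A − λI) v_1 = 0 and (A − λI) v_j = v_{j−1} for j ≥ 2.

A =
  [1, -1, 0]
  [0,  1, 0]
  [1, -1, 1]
A Jordan chain for λ = 1 of length 3:
v_1 = (0, 0, -1)ᵀ
v_2 = (-1, 0, -1)ᵀ
v_3 = (0, 1, 0)ᵀ

Let N = A − (1)·I. We want v_3 with N^3 v_3 = 0 but N^2 v_3 ≠ 0; then v_{j-1} := N · v_j for j = 3, …, 2.

Pick v_3 = (0, 1, 0)ᵀ.
Then v_2 = N · v_3 = (-1, 0, -1)ᵀ.
Then v_1 = N · v_2 = (0, 0, -1)ᵀ.

Sanity check: (A − (1)·I) v_1 = (0, 0, 0)ᵀ = 0. ✓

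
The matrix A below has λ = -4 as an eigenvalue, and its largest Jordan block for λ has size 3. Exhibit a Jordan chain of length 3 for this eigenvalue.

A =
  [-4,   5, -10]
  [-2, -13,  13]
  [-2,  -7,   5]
A Jordan chain for λ = -4 of length 3:
v_1 = (10, -8, -4)ᵀ
v_2 = (0, -2, -2)ᵀ
v_3 = (1, 0, 0)ᵀ

Let N = A − (-4)·I. We want v_3 with N^3 v_3 = 0 but N^2 v_3 ≠ 0; then v_{j-1} := N · v_j for j = 3, …, 2.

Pick v_3 = (1, 0, 0)ᵀ.
Then v_2 = N · v_3 = (0, -2, -2)ᵀ.
Then v_1 = N · v_2 = (10, -8, -4)ᵀ.

Sanity check: (A − (-4)·I) v_1 = (0, 0, 0)ᵀ = 0. ✓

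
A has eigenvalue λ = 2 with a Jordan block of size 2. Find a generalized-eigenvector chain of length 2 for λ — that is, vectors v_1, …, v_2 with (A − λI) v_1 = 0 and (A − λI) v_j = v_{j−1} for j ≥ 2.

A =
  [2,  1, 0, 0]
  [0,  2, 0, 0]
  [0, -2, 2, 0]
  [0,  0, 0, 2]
A Jordan chain for λ = 2 of length 2:
v_1 = (1, 0, -2, 0)ᵀ
v_2 = (0, 1, 0, 0)ᵀ

Let N = A − (2)·I. We want v_2 with N^2 v_2 = 0 but N^1 v_2 ≠ 0; then v_{j-1} := N · v_j for j = 2, …, 2.

Pick v_2 = (0, 1, 0, 0)ᵀ.
Then v_1 = N · v_2 = (1, 0, -2, 0)ᵀ.

Sanity check: (A − (2)·I) v_1 = (0, 0, 0, 0)ᵀ = 0. ✓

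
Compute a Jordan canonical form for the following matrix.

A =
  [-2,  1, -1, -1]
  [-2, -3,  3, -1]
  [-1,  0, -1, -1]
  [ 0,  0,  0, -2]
J_3(-2) ⊕ J_1(-2)

The characteristic polynomial is
  det(x·I − A) = x^4 + 8*x^3 + 24*x^2 + 32*x + 16 = (x + 2)^4

Eigenvalues and multiplicities (the geometric multiplicity of λ is n − rank(A − λI), which equals the number of Jordan blocks for λ):
  λ = -2: algebraic multiplicity = 4, geometric multiplicity = 2

Determining the block sizes for each eigenvalue:
  λ = -2: with am = 4 and gm = 2, the partition is not yet determined (e.g. several partitions of 4 into 2 parts exist). Let N = A − (-2)·I. Computing rank(N^1) = 2, rank(N^2) = 1, rank(N^3) = 0; the number of blocks of size ≥ j is rank(N^{j−1}) − rank(N^j), giving [2, 1, 1]. So we have 1 block(s) of size 3, 1 block(s) of size 1 → block sizes [3, 1]

Assembling the blocks gives a Jordan form
J =
  [-2,  1,  0,  0]
  [ 0, -2,  1,  0]
  [ 0,  0, -2,  0]
  [ 0,  0,  0, -2]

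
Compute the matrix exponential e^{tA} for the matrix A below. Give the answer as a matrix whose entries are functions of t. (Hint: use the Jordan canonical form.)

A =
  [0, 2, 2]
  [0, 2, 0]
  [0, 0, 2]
e^{tA} =
  [1, exp(2*t) - 1, exp(2*t) - 1]
  [0, exp(2*t), 0]
  [0, 0, exp(2*t)]

Strategy: write A = P · J · P⁻¹ where J is a Jordan canonical form, so e^{tA} = P · e^{tJ} · P⁻¹, and e^{tJ} can be computed block-by-block.

A has Jordan form
J =
  [0, 0, 0]
  [0, 2, 0]
  [0, 0, 2]
(up to reordering of blocks).

Per-block formulas:
  For a 1×1 block at λ = 0: exp(t · [0]) = [e^(0t)].
  For a 1×1 block at λ = 2: exp(t · [2]) = [e^(2t)].

After assembling e^{tJ} and conjugating by P, we get:

e^{tA} =
  [1, exp(2*t) - 1, exp(2*t) - 1]
  [0, exp(2*t), 0]
  [0, 0, exp(2*t)]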